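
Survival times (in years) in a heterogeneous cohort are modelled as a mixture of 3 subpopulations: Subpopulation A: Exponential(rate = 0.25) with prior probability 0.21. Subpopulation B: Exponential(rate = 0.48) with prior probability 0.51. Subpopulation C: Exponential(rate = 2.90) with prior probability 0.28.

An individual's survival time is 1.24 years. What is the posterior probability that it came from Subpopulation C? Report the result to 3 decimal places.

Apply Bayes' rule: the posterior for each component is proportional to its prior times its likelihood at x.
Exponential densities:
  f_A = 0.183362
  f_B = 0.264697
  f_C = 0.0795564
Prior × likelihood for each component:
  π_A·f_A = 0.21 × 0.183362 = 0.038506
  π_B·f_B = 0.51 × 0.264697 = 0.134996
  π_C·f_C = 0.28 × 0.0795564 = 0.0222758
Evidence: 0.038506 + 0.134996 + 0.0222758 = 0.195777
Responsibility of Subpopulation C: 0.0222758 / 0.195777 ≈ 0.114

0.114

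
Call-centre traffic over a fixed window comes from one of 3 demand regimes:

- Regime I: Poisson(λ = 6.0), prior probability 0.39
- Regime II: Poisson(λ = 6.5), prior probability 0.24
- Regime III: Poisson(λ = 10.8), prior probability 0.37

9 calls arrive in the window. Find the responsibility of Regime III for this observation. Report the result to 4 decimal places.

0.4671

Apply Bayes' rule: the posterior for each component is proportional to its prior times its likelihood at x.
Poisson probabilities:
  f_I = e^(−6.0)·6.0^9/9! = 0.0688385
  f_II = e^(−6.5)·6.5^9/9! = 0.085811
  f_III = e^(−10.8)·10.8^9/9! = 0.112375
Prior × likelihood for each component:
  w_I·f_I = 0.39 × 0.0688385 = 0.026847
  w_II·f_II = 0.24 × 0.085811 = 0.0205946
  w_III·f_III = 0.37 × 0.112375 = 0.0415788
Evidence: 0.026847 + 0.0205946 + 0.0415788 = 0.0890205
P(Regime III | data) ≈ 0.4671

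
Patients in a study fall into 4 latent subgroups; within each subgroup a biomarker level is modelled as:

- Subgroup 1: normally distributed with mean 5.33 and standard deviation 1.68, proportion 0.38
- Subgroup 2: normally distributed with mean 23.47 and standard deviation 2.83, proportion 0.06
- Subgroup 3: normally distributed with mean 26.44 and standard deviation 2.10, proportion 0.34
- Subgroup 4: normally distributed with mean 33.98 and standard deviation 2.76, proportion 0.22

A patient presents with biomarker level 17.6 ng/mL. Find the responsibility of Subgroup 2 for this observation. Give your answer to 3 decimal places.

P(component k | x) = w_k·f_k(x) / marginal(x), where marginal(x) = Σ_j w_j·f_j(x).
Evaluate each component's likelihood at the observed value:
  p_1 = 6.20153e-13
  p_2 = 0.0164016
  p_3 = 2.69663e-05
  p_4 = 3.24876e-09
Unnormalised posteriors:
  w_1·p_1 = 0.38 × 6.20153e-13 = 2.35658e-13
  w_2·p_2 = 0.06 × 0.0164016 = 0.000984094
  w_3·p_3 = 0.34 × 2.69663e-05 = 9.16855e-06
  w_4·p_4 = 0.22 × 3.24876e-09 = 7.14728e-10
Sum: 2.35658e-13 + 0.000984094 + 9.16855e-06 + 7.14728e-10 = 0.000993263
Responsibility of Subgroup 2: 0.000984094 / 0.000993263 ≈ 0.991

0.991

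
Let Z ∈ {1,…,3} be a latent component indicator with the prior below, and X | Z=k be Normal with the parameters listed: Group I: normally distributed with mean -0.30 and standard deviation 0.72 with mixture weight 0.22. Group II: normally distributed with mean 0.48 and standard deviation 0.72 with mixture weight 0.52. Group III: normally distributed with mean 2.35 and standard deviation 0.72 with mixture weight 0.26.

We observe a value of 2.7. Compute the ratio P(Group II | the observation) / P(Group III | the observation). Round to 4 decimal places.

Since P(k|x) ∝ P(Z=k) f_k(x), the posterior odds are P(Z=i) f_i(x) / (P(Z=j) f_j(x)).
Normal densities:
  p_I = (1/(0.72·√(2π)))·exp(−(2.7−-0.30)²/(2·0.72²)) = 0.554087·exp(-8.68056) = 9.41153e-05
  p_II = (1/(0.72·√(2π)))·exp(−(2.7−0.48)²/(2·0.72²)) = 0.554087·exp(-4.75347) = 0.00477717
  p_III = (1/(0.72·√(2π)))·exp(−(2.7−2.35)²/(2·0.72²)) = 0.554087·exp(-0.11815) = 0.49234
Odds = (0.52/0.26) × (0.00477717/0.49234) = 2 × 0.009703 ≈ 0.0194

0.0194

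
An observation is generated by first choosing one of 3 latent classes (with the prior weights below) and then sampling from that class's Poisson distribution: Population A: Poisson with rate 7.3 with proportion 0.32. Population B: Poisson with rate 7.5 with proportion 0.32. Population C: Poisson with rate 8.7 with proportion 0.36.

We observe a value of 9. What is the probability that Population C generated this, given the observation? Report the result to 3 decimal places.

By Bayes' theorem, P(k | x) = w_k f_k(x) / Σ_j w_j f_j(x).
Component likelihoods at x = 9:
  p_A = e^(−7.3)·7.3^9/9! = 0.109596
  p_B = e^(−7.5)·7.5^9/9! = 0.11444
  p_C = e^(−8.7)·8.7^9/9! = 0.131084
Unnormalised posteriors:
  w_A·p_A = 0.32 × 0.109596 = 0.0350706
  w_B·p_B = 0.32 × 0.11444 = 0.036621
  w_C·p_C = 0.36 × 0.131084 = 0.0471901
Denominator: 0.0350706 + 0.036621 + 0.0471901 = 0.118882
Responsibility of Population C: 0.0471901 / 0.118882 ≈ 0.397

0.397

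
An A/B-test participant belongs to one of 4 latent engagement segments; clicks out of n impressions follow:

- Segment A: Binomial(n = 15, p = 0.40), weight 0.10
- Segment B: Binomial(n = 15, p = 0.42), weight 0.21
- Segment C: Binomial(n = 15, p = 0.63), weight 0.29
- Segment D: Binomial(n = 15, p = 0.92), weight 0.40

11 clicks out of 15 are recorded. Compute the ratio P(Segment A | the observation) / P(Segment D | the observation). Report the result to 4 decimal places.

Since P(k|x) ∝ π_k f_k(x), the posterior odds are π_i f_i(x) / (π_j f_j(x)).
Component likelihoods at x = 11 clicks out of 15:
  f_A = 0.00741989
  f_B = 0.0110812
  f_C = 0.15874
  f_D = 0.0223439
Posterior odds = (π_A·f_A) / (π_D·f_D) = (0.10·0.00741989) / (0.40·0.0223439) = 0.000741989 / 0.00893755 ≈ 0.0830

0.0830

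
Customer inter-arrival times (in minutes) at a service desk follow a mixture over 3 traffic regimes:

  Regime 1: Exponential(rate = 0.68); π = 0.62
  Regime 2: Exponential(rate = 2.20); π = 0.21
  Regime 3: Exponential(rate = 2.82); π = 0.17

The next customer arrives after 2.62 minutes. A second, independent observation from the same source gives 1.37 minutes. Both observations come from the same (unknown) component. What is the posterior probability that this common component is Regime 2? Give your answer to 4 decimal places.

By Bayes' theorem, P(k | x) = π_k f_k(x) / Σ_j π_j f_j(x).
Since both observations come from the same component, the likelihood for component k is f_k(x₁)·f_k(x₂).
  f_1 = [0.68·e^(−0.68·2.62) = 0.68·e^(−1.7816) = 0.114491] × [0.267868] = 0.0306683
  f_2 = [2.20·e^(−2.20·2.62) = 2.20·e^(−5.7640) = 0.00690477] × [0.108009] = 0.000745776
  f_3 = [2.82·e^(−2.82·2.62) = 2.82·e^(−7.3884) = 0.00174384] × [0.0592101] = 0.000103253
Prior × likelihood for each component:
  π_1·f_1 = 0.62 × 0.0306683 = 0.0190144
  π_2·f_2 = 0.21 × 0.000745776 = 0.000156613
  π_3·f_3 = 0.17 × 0.000103253 = 1.7553e-05
Normaliser: 0.0190144 + 0.000156613 + 1.7553e-05 = 0.0191885
P(Regime 2 | data) = 0.000156613 / 0.0191885 ≈ 0.0082

0.0082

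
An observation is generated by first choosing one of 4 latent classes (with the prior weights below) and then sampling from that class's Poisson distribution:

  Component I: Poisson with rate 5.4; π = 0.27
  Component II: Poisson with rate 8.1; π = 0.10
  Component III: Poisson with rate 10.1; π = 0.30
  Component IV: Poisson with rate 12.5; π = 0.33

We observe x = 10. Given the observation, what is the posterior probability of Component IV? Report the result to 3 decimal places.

By Bayes' theorem, P(k | x) = π_k f_k(x) / Σ_j π_j f_j(x).
Poisson probabilities:
  f_I = e^(−5.4)·5.4^10/10! = 0.0262412
  f_II = e^(−8.1)·8.1^10/10! = 0.101696
  f_III = e^(−10.1)·10.1^10/10! = 0.125048
  f_IV = e^(−12.5)·12.5^10/10! = 0.0956436
Prior × likelihood for each component:
  π_I·f_I = 0.27 × 0.0262412 = 0.00708513
  π_II·f_II = 0.10 × 0.101696 = 0.0101696
  π_III·f_III = 0.30 × 0.125048 = 0.0375144
  π_IV·f_IV = 0.33 × 0.0956436 = 0.0315624
Sum: 0.00708513 + 0.0101696 + 0.0375144 + 0.0315624 = 0.0863315
So the posterior for Component IV is 0.0315624 / 0.0863315 ≈ 0.366.

0.366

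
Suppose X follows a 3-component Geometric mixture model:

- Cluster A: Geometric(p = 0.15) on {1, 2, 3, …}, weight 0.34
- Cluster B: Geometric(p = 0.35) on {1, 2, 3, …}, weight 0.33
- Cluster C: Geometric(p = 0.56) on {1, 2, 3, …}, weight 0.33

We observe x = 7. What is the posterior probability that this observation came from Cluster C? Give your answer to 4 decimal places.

0.0458

The responsibility of component k is π_k f_k(x) divided by Σ_j π_j f_j(x).
Component likelihoods at x = 7:
  f_A = 0.15·(1−0.15)^6 = 0.15·0.37715 = 0.0565724
  f_B = 0.35·(1−0.35)^6 = 0.35·0.0754189 = 0.0263966
  f_C = 0.56·(1−0.56)^6 = 0.56·0.00725631 = 0.00406354
Multiply by the mixture weights:
  π_A·f_A = 0.34 × 0.0565724 = 0.0192346
  π_B·f_B = 0.33 × 0.0263966 = 0.00871088
  π_C·f_C = 0.33 × 0.00406354 = 0.00134097
Normaliser: 0.0192346 + 0.00871088 + 0.00134097 = 0.0292865
So the posterior for Cluster C is 0.00134097 / 0.0292865 ≈ 0.0458.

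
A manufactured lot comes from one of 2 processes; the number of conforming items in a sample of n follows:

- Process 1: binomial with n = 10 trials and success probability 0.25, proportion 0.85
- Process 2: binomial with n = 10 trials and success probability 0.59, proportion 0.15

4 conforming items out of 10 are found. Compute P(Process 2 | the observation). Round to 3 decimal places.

0.127

Posterior ∝ prior × likelihood, so P(k | x) ∝ P(Z=k) f_k(x); normalise over all components.
Evaluate each component's likelihood at the observed value:
  f_1 = 0.145998
  f_2 = 0.120873
Prior × likelihood for each component:
  P(Z=1)·f_1 = 0.85 × 0.145998 = 0.124098
  P(Z=2)·f_2 = 0.15 × 0.120873 = 0.018131
Marginal: 0.124098 + 0.018131 = 0.142229
Responsibility of Process 2: 0.018131 / 0.142229 ≈ 0.127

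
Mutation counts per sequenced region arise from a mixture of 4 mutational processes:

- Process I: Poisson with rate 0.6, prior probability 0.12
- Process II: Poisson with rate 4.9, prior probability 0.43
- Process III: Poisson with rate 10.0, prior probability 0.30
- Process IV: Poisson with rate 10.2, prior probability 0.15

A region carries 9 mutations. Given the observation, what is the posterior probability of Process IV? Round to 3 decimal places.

0.261

Apply Bayes' rule: the posterior for each component is proportional to its prior times its likelihood at x.
Evaluate each component's likelihood at the observed value:
  L_I = 1.52413e-08
  L_II = 0.0334163
  L_III = 0.12511
  L_IV = 0.122415
Weight by the priors:
  π_I·L_I = 0.12 × 1.52413e-08 = 1.82895e-09
  π_II·L_II = 0.43 × 0.0334163 = 0.014369
  π_III·L_III = 0.30 × 0.12511 = 0.037533
  π_IV·L_IV = 0.15 × 0.122415 = 0.0183623
Normaliser: 1.82895e-09 + 0.014369 + 0.037533 + 0.0183623 = 0.0702643
So the posterior for Process IV is 0.0183623 / 0.0702643 ≈ 0.261.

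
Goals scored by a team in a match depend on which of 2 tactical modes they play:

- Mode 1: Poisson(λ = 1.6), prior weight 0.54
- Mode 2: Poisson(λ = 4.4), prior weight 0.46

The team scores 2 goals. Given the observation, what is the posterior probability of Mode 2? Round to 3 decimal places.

P(component k | x) = π_k·f_k(x) / marginal(x), where marginal(x) = Σ_j π_j·f_j(x).
Component likelihoods at x = 2 goals:
  f_1 = 0.258428
  f_2 = 0.118845
Multiply by the mixture weights:
  π_1·f_1 = 0.54 × 0.258428 = 0.139551
  π_2·f_2 = 0.46 × 0.118845 = 0.0546685
Denominator: 0.139551 + 0.0546685 = 0.194219
P(Mode 2 | data) ≈ 0.281

0.281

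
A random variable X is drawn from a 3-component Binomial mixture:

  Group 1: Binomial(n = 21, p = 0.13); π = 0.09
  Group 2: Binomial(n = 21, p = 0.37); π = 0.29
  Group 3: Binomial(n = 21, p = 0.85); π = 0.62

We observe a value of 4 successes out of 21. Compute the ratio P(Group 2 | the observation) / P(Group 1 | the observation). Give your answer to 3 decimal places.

0.875

Posterior odds = (P(Z=i) f_i(x)) / (P(Z=j) f_j(x)); the normalising sum cancels.
Evaluate each component's likelihood at the observed value:
  p_1 = C(21,4)·0.13^4·0.87^17 = 5985·0.00028561·0.0937189 = 0.160201
  p_2 = C(21,4)·0.37^4·0.63^17 = 5985·0.0187416·0.000387962 = 0.0435171
  p_3 = C(21,4)·0.85^4·0.15^17 = 5985·0.522006·9.85261e-15 = 3.07816e-11
Posterior odds = (P(Z=2)·p_2) / (P(Z=1)·p_1) = (0.29·0.0435171) / (0.09·0.160201) = 0.01262 / 0.0144181 ≈ 0.875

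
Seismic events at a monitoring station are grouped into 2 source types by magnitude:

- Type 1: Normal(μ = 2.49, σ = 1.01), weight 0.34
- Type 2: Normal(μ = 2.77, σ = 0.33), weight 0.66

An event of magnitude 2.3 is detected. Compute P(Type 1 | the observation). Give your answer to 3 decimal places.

P(component k | x) = π_k·f_k(x) / marginal(x), where marginal(x) = Σ_j π_j·f_j(x).
Evaluate each component's likelihood at the observed value:
  p_1 = (1/(1.01·√(2π)))·exp(−(2.3−2.49)²/(2·1.01²)) = 0.394992·exp(-0.01769) = 0.388065
  p_2 = (1/(0.33·√(2π)))·exp(−(2.3−2.77)²/(2·0.33²)) = 1.208916·exp(-1.01423) = 0.43845
Prior × likelihood for each component:
  π_1·p_1 = 0.34 × 0.388065 = 0.131942
  π_2·p_2 = 0.66 × 0.43845 = 0.289377
Evidence: 0.131942 + 0.289377 = 0.421319
P(Type 1 | 2.3) = 0.131942 / 0.421319 ≈ 0.313

0.313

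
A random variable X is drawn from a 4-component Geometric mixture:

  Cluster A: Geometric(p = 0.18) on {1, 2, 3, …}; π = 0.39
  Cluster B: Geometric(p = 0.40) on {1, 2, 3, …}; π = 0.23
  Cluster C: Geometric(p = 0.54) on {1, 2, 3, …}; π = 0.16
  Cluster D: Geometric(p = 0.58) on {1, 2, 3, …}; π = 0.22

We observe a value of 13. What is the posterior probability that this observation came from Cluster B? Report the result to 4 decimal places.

0.0299

By Bayes' theorem, P(k | x) = π_k f_k(x) / Σ_j π_j f_j(x).
Component likelihoods at x = 13:
  f_A = 0.18·(1−0.18)^12 = 0.18·0.0924201 = 0.0166356
  f_B = 0.40·(1−0.40)^12 = 0.40·0.00217678 = 0.000870713
  f_C = 0.54·(1−0.54)^12 = 0.54·8.97623e-05 = 4.84716e-05
  f_D = 0.58·(1−0.58)^12 = 0.58·3.01295e-05 = 1.74751e-05
Weight by the priors:
  π_A·f_A = 0.39 × 0.0166356 = 0.00648789
  π_B·f_B = 0.23 × 0.000870713 = 0.000200264
  π_C·f_C = 0.16 × 4.84716e-05 = 7.75546e-06
  π_D·f_D = 0.22 × 1.74751e-05 = 3.84452e-06
Normaliser: 0.00648789 + 0.000200264 + 7.75546e-06 + 3.84452e-06 = 0.00669975
So the posterior for Cluster B is 0.000200264 / 0.00669975 ≈ 0.0299.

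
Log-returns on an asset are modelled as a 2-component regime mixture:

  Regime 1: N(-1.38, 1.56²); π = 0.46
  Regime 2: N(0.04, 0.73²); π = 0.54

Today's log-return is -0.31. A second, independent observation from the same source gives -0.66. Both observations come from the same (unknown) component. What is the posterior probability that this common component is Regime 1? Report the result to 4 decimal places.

0.1906

P(component k | x) = π_k·f_k(x) / marginal(x), where marginal(x) = Σ_j π_j·f_j(x).
Since both observations come from the same component, the likelihood for component k is f_k(x₁)·f_k(x₂).
  p_1 = [(1/(1.56·√(2π)))·exp(−(-0.31−-1.38)²/(2·1.56²)) = 0.255732·exp(-0.23523) = 0.202128] × [0.229895] = 0.0464683
  p_2 = [(1/(0.73·√(2π)))·exp(−(-0.31−0.04)²/(2·0.73²)) = 0.546496·exp(-0.11494) = 0.487159] × [0.345081] = 0.168109
Prior × likelihood for each component:
  π_1·p_1 = 0.46 × 0.0464683 = 0.0213754
  π_2·p_2 = 0.54 × 0.168109 = 0.090779
Sum: 0.0213754 + 0.090779 = 0.112154
P(Regime 1 | x₁, x₂) = 0.0213754 / 0.112154 ≈ 0.1906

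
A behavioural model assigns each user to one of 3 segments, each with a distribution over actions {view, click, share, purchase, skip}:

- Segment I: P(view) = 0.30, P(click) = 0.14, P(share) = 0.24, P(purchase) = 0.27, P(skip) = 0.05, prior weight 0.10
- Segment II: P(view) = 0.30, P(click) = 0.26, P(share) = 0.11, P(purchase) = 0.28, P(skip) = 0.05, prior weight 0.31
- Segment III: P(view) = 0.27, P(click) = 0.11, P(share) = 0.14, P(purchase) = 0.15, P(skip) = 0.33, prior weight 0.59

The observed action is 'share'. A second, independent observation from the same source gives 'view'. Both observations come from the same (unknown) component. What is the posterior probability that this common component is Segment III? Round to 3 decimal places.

By Bayes' theorem, P(k | x) = π_k f_k(x) / Σ_j π_j f_j(x).
Since both observations come from the same component, the likelihood for component k is f_k(x₁)·f_k(x₂).
  p_I = [0.24] × [0.3] = 0.072
  p_II = [0.11] × [0.3] = 0.033
  p_III = [0.14] × [0.27] = 0.0378
Prior × likelihood for each component:
  π_I·p_I = 0.10 × 0.072 = 0.0072
  π_II·p_II = 0.31 × 0.033 = 0.01023
  π_III·p_III = 0.59 × 0.0378 = 0.022302
Normaliser: 0.0072 + 0.01023 + 0.022302 = 0.039732
So the posterior for Segment III is 0.022302 / 0.039732 ≈ 0.561.

0.561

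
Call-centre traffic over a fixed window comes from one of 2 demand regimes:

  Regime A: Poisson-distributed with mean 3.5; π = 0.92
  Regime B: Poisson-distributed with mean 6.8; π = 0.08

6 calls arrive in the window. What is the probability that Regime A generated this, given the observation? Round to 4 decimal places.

0.8529

Posterior ∝ prior × likelihood, so P(k | x) ∝ w_k f_k(x); normalise over all components.
Poisson probabilities:
  f_A = 0.0770983
  f_B = 0.152939
Prior × likelihood for each component:
  w_A·f_A = 0.92 × 0.0770983 = 0.0709305
  w_B·f_B = 0.08 × 0.152939 = 0.0122351
Normaliser: 0.0709305 + 0.0122351 = 0.0831656
P(Regime A | 6 calls) ≈ 0.8529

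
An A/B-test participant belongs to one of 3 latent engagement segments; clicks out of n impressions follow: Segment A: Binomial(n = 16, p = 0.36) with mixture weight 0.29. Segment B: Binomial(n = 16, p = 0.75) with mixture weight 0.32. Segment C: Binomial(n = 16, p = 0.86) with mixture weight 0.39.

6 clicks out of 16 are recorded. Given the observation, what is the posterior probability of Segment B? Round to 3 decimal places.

0.007

By Bayes' theorem, P(k | x) = w_k f_k(x) / Σ_j w_j f_j(x).
Evaluate each component's likelihood at the observed value:
  f_A = C(16,6)·0.36^6·0.64^10 = 8008·0.00217678·0.0115292 = 0.200974
  f_B = C(16,6)·0.75^6·0.25^10 = 8008·0.177979·9.53674e-07 = 0.00135923
  f_C = C(16,6)·0.86^6·0.14^10 = 8008·0.404567·2.89255e-09 = 9.3712e-06
Multiply by the mixture weights:
  w_A·f_A = 0.29 × 0.200974 = 0.0582823
  w_B·f_B = 0.32 × 0.00135923 = 0.000434952
  w_C·f_C = 0.39 × 9.3712e-06 = 3.65477e-06
Marginal: 0.0582823 + 0.000434952 + 3.65477e-06 = 0.0587209
P(Segment B | x) = 0.000434952 / 0.0587209 ≈ 0.007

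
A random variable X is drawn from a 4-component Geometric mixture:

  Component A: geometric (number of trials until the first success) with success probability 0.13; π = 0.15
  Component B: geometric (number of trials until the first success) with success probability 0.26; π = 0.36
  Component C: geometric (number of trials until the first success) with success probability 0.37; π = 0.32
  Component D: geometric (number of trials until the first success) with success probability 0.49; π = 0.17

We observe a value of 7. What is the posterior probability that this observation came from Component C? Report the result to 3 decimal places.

0.226

By Bayes' theorem, P(k | x) = π_k f_k(x) / Σ_j π_j f_j(x).
Evaluate each component's likelihood at the observed value:
  p_A = 0.0563714
  p_B = 0.0426937
  p_C = 0.0231337
  p_D = 0.00862218
Prior × likelihood for each component:
  π_A·p_A = 0.15 × 0.0563714 = 0.00845571
  π_B·p_B = 0.36 × 0.0426937 = 0.0153697
  π_C·p_C = 0.32 × 0.0231337 = 0.00740278
  π_D·p_D = 0.17 × 0.00862218 = 0.00146577
Denominator: 0.00845571 + 0.0153697 + 0.00740278 + 0.00146577 = 0.032694
P(Component C | the observation) = 0.00740278 / 0.032694 ≈ 0.226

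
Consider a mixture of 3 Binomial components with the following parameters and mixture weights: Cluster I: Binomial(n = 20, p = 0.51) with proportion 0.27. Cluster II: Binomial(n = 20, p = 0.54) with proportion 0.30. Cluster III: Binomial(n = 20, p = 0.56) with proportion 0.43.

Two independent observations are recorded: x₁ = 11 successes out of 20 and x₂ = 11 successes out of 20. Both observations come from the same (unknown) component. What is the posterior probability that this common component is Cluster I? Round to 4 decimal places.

0.2470

P(component k | x) = w_k·f_k(x) / marginal(x), where marginal(x) = Σ_j w_j·f_j(x).
Since both observations come from the same component, the likelihood for component k is f_k(x₁)·f_k(x₂).
  f_I = [C(20,11)·0.51^11·0.49^9 = 167960·0.000607116·0.00162841 = 0.166051] × [0.166051] = 0.0275731
  f_II = [C(20,11)·0.54^11·0.46^9 = 167960·0.0011385·0.00092219 = 0.176343] × [0.176343] = 0.0310968
  f_III = [C(20,11)·0.56^11·0.44^9 = 167960·0.00169851·0.000618122 = 0.176339] × [0.176339] = 0.0310954
Unnormalised posteriors:
  w_I·f_I = 0.27 × 0.0275731 = 0.00744473
  w_II·f_II = 0.30 × 0.0310968 = 0.00932903
  w_III·f_III = 0.43 × 0.0310954 = 0.013371
Denominator: 0.00744473 + 0.00932903 + 0.013371 = 0.0301448
So the posterior for Cluster I is 0.00744473 / 0.0301448 ≈ 0.2470.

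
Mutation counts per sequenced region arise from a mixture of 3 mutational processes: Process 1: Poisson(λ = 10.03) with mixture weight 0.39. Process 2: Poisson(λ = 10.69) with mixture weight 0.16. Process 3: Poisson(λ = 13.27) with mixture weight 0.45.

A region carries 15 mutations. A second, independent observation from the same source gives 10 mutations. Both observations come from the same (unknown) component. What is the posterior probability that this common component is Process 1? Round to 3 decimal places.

0.288

P(component k | x) = w_k·f_k(x) / marginal(x), where marginal(x) = Σ_j w_j·f_j(x).
Since both observations come from the same component, the likelihood for component k is f_k(x₁)·f_k(x₂).
  L_1 = [e^(−10.03)·10.03^15/15! = 0.0352404] × [0.125104] = 0.00440873
  L_2 = [e^(−10.69)·10.69^15/15! = 0.047376] × [0.122294] = 0.00579381
  L_3 = [e^(−13.27)·13.27^15/15! = 0.0919341] × [0.0805116] = 0.00740176
Multiply by the mixture weights:
  w_1·L_1 = 0.39 × 0.00440873 = 0.0017194
  w_2·L_2 = 0.16 × 0.00579381 = 0.000927009
  w_3·L_3 = 0.45 × 0.00740176 = 0.00333079
Sum: 0.0017194 + 0.000927009 + 0.00333079 = 0.0059772
P(Process 1 | x₁, x₂) ≈ 0.288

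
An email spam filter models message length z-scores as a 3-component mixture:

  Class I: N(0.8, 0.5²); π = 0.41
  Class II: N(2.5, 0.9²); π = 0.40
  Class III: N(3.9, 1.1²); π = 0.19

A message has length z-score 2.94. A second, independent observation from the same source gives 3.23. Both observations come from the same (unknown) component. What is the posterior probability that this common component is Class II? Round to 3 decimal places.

By Bayes' theorem, P(k | x) = π_k f_k(x) / Σ_j π_j f_j(x).
Since both observations come from the same component, the likelihood for component k is f_k(x₁)·f_k(x₂).
  L_I = [(1/(0.5·√(2π)))·exp(−(2.94−0.8)²/(2·0.5²)) = 0.797885·exp(-9.15920) = 8.3975e-05] × [5.92938e-06] = 4.97919e-10
  L_II = [(1/(0.9·√(2π)))·exp(−(2.94−2.5)²/(2·0.9²)) = 0.443269·exp(-0.11951) = 0.393339] × [0.319011] = 0.12548
  L_III = [(1/(1.1·√(2π)))·exp(−(2.94−3.9)²/(2·1.1²)) = 0.362675·exp(-0.38083) = 0.247814] × [0.301271] = 0.0746593
Weight by the priors:
  π_I·L_I = 0.41 × 4.97919e-10 = 2.04147e-10
  π_II·L_II = 0.40 × 0.12548 = 0.0501918
  π_III·L_III = 0.19 × 0.0746593 = 0.0141853
Marginal: 2.04147e-10 + 0.0501918 + 0.0141853 = 0.0643771
So the posterior for Class II is 0.0501918 / 0.0643771 ≈ 0.780.

0.780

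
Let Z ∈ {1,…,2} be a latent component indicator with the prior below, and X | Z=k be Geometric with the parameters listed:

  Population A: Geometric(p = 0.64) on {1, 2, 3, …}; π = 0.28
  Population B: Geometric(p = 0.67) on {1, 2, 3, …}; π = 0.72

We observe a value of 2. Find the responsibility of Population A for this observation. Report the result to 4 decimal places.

0.2884

Posterior ∝ prior × likelihood, so P(k | x) ∝ π_k f_k(x); normalise over all components.
Geometric probabilities:
  f_A = 0.2304
  f_B = 0.2211
Weight by the priors:
  π_A·f_A = 0.28 × 0.2304 = 0.064512
  π_B·f_B = 0.72 × 0.2211 = 0.159192
Evidence: 0.064512 + 0.159192 = 0.223704
Responsibility of Population A: 0.064512 / 0.223704 ≈ 0.2884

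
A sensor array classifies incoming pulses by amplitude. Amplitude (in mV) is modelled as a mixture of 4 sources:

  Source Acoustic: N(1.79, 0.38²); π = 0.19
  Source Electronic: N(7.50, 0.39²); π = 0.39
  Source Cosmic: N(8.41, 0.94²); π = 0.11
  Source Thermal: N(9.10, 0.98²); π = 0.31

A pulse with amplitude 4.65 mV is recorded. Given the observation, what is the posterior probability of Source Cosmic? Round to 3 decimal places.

0.788

Apply Bayes' rule: the posterior for each component is proportional to its prior times its likelihood at x.
Evaluate each component's likelihood at the observed value:
  L_Acoustic = 5.25688e-13
  L_Electronic = 2.5922e-12
  L_Cosmic = 0.000142373
  L_Thermal = 1.3562e-05
Unnormalised posteriors:
  π_Acoustic·L_Acoustic = 0.19 × 5.25688e-13 = 9.98807e-14
  π_Electronic·L_Electronic = 0.39 × 2.5922e-12 = 1.01096e-12
  π_Cosmic·L_Cosmic = 0.11 × 0.000142373 = 1.5661e-05
  π_Thermal·L_Thermal = 0.31 × 1.3562e-05 = 4.20421e-06
Marginal: 9.98807e-14 + 1.01096e-12 + 1.5661e-05 + 4.20421e-06 = 1.98652e-05
So the posterior for Source Cosmic is 1.5661e-05 / 1.98652e-05 ≈ 0.788.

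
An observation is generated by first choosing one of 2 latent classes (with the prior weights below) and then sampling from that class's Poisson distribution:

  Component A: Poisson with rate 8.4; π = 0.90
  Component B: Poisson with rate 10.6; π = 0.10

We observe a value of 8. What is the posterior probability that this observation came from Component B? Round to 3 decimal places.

The responsibility of component k is P(Z=k) f_k(x) divided by Σ_j P(Z=j) f_j(x).
Evaluate each component's likelihood at the observed value:
  f_A = 0.138242
  f_B = 0.0984929
Unnormalised posteriors:
  P(Z=A)·f_A = 0.90 × 0.138242 = 0.124418
  P(Z=B)·f_B = 0.10 × 0.0984929 = 0.00984929
Normaliser: 0.124418 + 0.00984929 = 0.134267
So the posterior for Component B is 0.00984929 / 0.134267 ≈ 0.073.

0.073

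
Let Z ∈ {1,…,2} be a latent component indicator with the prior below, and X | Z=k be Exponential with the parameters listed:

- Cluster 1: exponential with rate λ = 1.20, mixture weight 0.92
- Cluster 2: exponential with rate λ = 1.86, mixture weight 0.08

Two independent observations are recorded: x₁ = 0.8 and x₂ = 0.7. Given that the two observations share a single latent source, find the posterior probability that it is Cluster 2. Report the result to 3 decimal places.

Apply Bayes' rule: the posterior for each component is proportional to its prior times its likelihood at x.
Since both observations come from the same component, the likelihood for component k is f_k(x₁)·f_k(x₂).
  f_1 = [1.20·e^(−1.20·0.8) = 1.20·e^(−0.9600) = 0.459471] × [0.518053] = 0.23803
  f_2 = [1.86·e^(−1.86·0.8) = 1.86·e^(−1.4880) = 0.420032] × [0.505896] = 0.212493
Weight by the priors:
  w_1·f_1 = 0.92 × 0.23803 = 0.218988
  w_2·f_2 = 0.08 × 0.212493 = 0.0169994
Marginal: 0.218988 + 0.0169994 = 0.235987
So the posterior for Cluster 2 is 0.0169994 / 0.235987 ≈ 0.072.

0.072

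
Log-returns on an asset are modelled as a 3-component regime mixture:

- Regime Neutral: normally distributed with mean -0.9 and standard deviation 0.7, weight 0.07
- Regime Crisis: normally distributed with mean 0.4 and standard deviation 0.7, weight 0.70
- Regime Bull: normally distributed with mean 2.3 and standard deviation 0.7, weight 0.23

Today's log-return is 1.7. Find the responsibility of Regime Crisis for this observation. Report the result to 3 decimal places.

0.439

Apply Bayes' rule: the posterior for each component is proportional to its prior times its likelihood at x.
Normal densities:
  L_Neutral = (1/(0.7·√(2π)))·exp(−(1.7−-0.9)²/(2·0.7²)) = 0.569918·exp(-6.89796) = 0.000575528
  L_Crisis = (1/(0.7·√(2π)))·exp(−(1.7−0.4)²/(2·0.7²)) = 0.569918·exp(-1.72449) = 0.101596
  L_Bull = (1/(0.7·√(2π)))·exp(−(1.7−2.3)²/(2·0.7²)) = 0.569918·exp(-0.36735) = 0.394707
Weight by the priors:
  w_Neutral·L_Neutral = 0.07 × 0.000575528 = 4.0287e-05
  w_Crisis·L_Crisis = 0.70 × 0.101596 = 0.071117
  w_Bull·L_Bull = 0.23 × 0.394707 = 0.0907827
Sum: 4.0287e-05 + 0.071117 + 0.0907827 = 0.16194
So the posterior for Regime Crisis is 0.071117 / 0.16194 ≈ 0.439.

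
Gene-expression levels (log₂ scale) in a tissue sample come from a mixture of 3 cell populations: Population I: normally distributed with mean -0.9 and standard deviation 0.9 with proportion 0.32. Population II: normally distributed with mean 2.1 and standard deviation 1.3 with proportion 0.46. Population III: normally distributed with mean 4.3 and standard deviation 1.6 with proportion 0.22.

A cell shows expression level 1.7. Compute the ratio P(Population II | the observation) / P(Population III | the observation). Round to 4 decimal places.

Posterior odds = (π_i f_i(x)) / (π_j f_j(x)); the normalising sum cancels.
Component likelihoods at x = 1.7:
  L_I = (1/(0.9·√(2π)))·exp(−(1.7−-0.9)²/(2·0.9²)) = 0.443269·exp(-4.17284) = 0.00683009
  L_II = (1/(1.3·√(2π)))·exp(−(1.7−2.1)²/(2·1.3²)) = 0.306879·exp(-0.04734) = 0.29269
  L_III = (1/(1.6·√(2π)))·exp(−(1.7−4.3)²/(2·1.6²)) = 0.249339·exp(-1.32031) = 0.0665864
0.134638 / 0.014649 ≈ 9.1909

9.1909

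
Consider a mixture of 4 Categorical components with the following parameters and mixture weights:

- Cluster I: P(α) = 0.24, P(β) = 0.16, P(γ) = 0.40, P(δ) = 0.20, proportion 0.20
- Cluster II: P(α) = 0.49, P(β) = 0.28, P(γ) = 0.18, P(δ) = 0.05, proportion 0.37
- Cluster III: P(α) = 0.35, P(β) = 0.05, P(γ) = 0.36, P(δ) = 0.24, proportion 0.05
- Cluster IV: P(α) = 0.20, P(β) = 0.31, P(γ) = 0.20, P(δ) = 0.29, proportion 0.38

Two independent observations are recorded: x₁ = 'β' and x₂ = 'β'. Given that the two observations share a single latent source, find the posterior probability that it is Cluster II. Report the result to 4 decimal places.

The responsibility of component k is P(Z=k) f_k(x) divided by Σ_j P(Z=j) f_j(x).
Since both observations come from the same component, the likelihood for component k is f_k(x₁)·f_k(x₂).
  p_I = [P(β | comp) = 0.16] × [0.16] = 0.0256
  p_II = [P(β | comp) = 0.28] × [0.28] = 0.0784
  p_III = [P(β | comp) = 0.05] × [0.05] = 0.0025
  p_IV = [P(β | comp) = 0.31] × [0.31] = 0.0961
Weight by the priors:
  P(Z=I)·p_I = 0.20 × 0.0256 = 0.00512
  P(Z=II)·p_II = 0.37 × 0.0784 = 0.029008
  P(Z=III)·p_III = 0.05 × 0.0025 = 0.000125
  P(Z=IV)·p_IV = 0.38 × 0.0961 = 0.036518
Evidence: 0.00512 + 0.029008 + 0.000125 + 0.036518 = 0.070771
Responsibility of Cluster II: 0.029008 / 0.070771 ≈ 0.4099

0.4099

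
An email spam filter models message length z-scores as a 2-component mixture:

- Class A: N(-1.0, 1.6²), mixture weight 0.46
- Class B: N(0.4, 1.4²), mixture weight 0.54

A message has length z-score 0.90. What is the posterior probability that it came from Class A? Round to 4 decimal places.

The responsibility of component k is w_k f_k(x) divided by Σ_j w_j f_j(x).
Evaluate each component's likelihood at the observed value:
  L_A = 0.123191
  L_B = 0.267353
Unnormalised posteriors:
  w_A·L_A = 0.46 × 0.123191 = 0.0566678
  w_B·L_B = 0.54 × 0.267353 = 0.14437
Evidence: 0.0566678 + 0.14437 = 0.201038
Responsibility of Class A: 0.0566678 / 0.201038 ≈ 0.2819

0.2819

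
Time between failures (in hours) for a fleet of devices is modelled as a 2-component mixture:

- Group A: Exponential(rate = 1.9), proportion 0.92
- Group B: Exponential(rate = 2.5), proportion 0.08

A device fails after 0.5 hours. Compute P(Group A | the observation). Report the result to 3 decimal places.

Apply Bayes' rule: the posterior for each component is proportional to its prior times its likelihood at x.
Exponential densities:
  p_A = 1.9·e^(−1.9·0.5) = 1.9·e^(−0.9500) = 0.734808
  p_B = 2.5·e^(−2.5·0.5) = 2.5·e^(−1.2500) = 0.716262
Prior × likelihood for each component:
  w_A·p_A = 0.92 × 0.734808 = 0.676023
  w_B·p_B = 0.08 × 0.716262 = 0.057301
Evidence: 0.676023 + 0.057301 = 0.733324
P(Group A | 0.5 hours) ≈ 0.922

0.922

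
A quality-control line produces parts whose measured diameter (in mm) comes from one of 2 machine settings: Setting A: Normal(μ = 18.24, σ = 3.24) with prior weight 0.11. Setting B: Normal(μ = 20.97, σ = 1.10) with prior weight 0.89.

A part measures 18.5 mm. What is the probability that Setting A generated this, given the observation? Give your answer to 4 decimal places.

Apply Bayes' rule: the posterior for each component is proportional to its prior times its likelihood at x.
Normal densities:
  p_A = 0.122735
  p_B = 0.0291505
Weight by the priors:
  π_A·p_A = 0.11 × 0.122735 = 0.0135008
  π_B·p_B = 0.89 × 0.0291505 = 0.025944
Evidence: 0.0135008 + 0.025944 = 0.0394448
Responsibility of Setting A: 0.0135008 / 0.0394448 ≈ 0.3423

0.3423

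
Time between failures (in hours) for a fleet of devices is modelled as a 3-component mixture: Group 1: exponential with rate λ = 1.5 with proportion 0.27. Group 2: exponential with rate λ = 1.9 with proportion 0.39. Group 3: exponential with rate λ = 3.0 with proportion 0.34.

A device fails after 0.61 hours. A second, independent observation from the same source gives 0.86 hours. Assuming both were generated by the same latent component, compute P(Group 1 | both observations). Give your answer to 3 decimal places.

P(component k | x) = w_k·f_k(x) / marginal(x), where marginal(x) = Σ_j w_j·f_j(x).
Since both observations come from the same component, the likelihood for component k is f_k(x₁)·f_k(x₂).
  L_1 = [0.600775] × [0.412906] = 0.248064
  L_2 = [0.59622] × [0.37078] = 0.221066
  L_3 = [0.481241] × [0.227322] = 0.109397
Multiply by the mixture weights:
  w_1·L_1 = 0.27 × 0.248064 = 0.0669772
  w_2·L_2 = 0.39 × 0.221066 = 0.0862159
  w_3·L_3 = 0.34 × 0.109397 = 0.0371948
Normaliser: 0.0669772 + 0.0862159 + 0.0371948 = 0.190388
So the posterior for Group 1 is 0.0669772 / 0.190388 ≈ 0.352.

0.352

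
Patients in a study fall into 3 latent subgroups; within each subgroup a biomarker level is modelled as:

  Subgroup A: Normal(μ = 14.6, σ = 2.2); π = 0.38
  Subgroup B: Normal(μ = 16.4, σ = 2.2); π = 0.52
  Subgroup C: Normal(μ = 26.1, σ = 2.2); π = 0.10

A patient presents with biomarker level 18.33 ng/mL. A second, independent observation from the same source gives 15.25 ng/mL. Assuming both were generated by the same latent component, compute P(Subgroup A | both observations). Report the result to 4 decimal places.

P(component k | x) = π_k·f_k(x) / marginal(x), where marginal(x) = Σ_j π_j·f_j(x).
Since both observations come from the same component, the likelihood for component k is f_k(x₁)·f_k(x₂).
  L_A = [0.0430808] × [0.173593] = 0.00747851
  L_B = [0.123415] × [0.158181] = 0.0195219
  L_C = [0.00035469] × [9.48095e-07] = 3.3628e-10
Prior × likelihood for each component:
  π_A·L_A = 0.38 × 0.00747851 = 0.00284183
  π_B·L_B = 0.52 × 0.0195219 = 0.0101514
  π_C·L_C = 0.10 × 3.3628e-10 = 3.3628e-11
Marginal: 0.00284183 + 0.0101514 + 3.3628e-11 = 0.0129932
Responsibility of Subgroup A: 0.00284183 / 0.0129932 ≈ 0.2187

0.2187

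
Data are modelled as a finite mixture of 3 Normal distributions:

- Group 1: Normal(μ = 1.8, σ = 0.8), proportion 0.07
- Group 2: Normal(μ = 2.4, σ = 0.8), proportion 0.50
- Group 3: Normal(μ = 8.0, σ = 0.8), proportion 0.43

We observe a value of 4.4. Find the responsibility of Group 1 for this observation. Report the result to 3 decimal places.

0.016

By Bayes' theorem, P(k | x) = w_k f_k(x) / Σ_j w_j f_j(x).
Evaluate each component's likelihood at the observed value:
  f_1 = (1/(0.8·√(2π)))·exp(−(4.4−1.8)²/(2·0.8²)) = 0.498678·exp(-5.28125) = 0.00253631
  f_2 = (1/(0.8·√(2π)))·exp(−(4.4−2.4)²/(2·0.8²)) = 0.498678·exp(-3.12500) = 0.0219104
  f_3 = (1/(0.8·√(2π)))·exp(−(4.4−8.0)²/(2·0.8²)) = 0.498678·exp(-10.12500) = 1.99797e-05
Multiply by the mixture weights:
  w_1·f_1 = 0.07 × 0.00253631 = 0.000177542
  w_2·f_2 = 0.50 × 0.0219104 = 0.0109552
  w_3·f_3 = 0.43 × 1.99797e-05 = 8.59126e-06
Normaliser: 0.000177542 + 0.0109552 + 8.59126e-06 = 0.0111413
So the posterior for Group 1 is 0.000177542 / 0.0111413 ≈ 0.016.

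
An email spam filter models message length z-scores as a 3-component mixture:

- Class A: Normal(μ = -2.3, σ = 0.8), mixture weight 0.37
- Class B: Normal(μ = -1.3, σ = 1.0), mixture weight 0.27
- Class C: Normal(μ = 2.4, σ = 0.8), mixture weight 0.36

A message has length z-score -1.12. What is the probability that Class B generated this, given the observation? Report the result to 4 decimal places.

Apply Bayes' rule: the posterior for each component is proportional to its prior times its likelihood at x.
Normal densities:
  L_A = (1/(0.8·√(2π)))·exp(−(-1.12−-2.3)²/(2·0.8²)) = 0.498678·exp(-1.08781) = 0.168031
  L_B = (1/(1.0·√(2π)))·exp(−(-1.12−-1.3)²/(2·1.0²)) = 0.398942·exp(-0.01620) = 0.392531
  L_C = (1/(0.8·√(2π)))·exp(−(-1.12−2.4)²/(2·0.8²)) = 0.498678·exp(-9.68000) = 3.11781e-05
Multiply by the mixture weights:
  π_A·L_A = 0.37 × 0.168031 = 0.0621714
  π_B·L_B = 0.27 × 0.392531 = 0.105984
  π_C·L_C = 0.36 × 3.11781e-05 = 1.12241e-05
Marginal: 0.0621714 + 0.105984 + 1.12241e-05 = 0.168166
P(Class B | -1.12) ≈ 0.6302

0.6302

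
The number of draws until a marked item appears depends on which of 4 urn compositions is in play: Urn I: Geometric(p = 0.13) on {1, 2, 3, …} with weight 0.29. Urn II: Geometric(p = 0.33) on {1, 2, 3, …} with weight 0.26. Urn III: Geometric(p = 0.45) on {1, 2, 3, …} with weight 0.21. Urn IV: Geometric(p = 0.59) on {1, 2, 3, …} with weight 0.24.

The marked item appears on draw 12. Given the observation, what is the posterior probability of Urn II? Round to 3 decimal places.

0.112

The responsibility of component k is π_k f_k(x) divided by Σ_j π_j f_j(x).
Component likelihoods at x = 12:
  f_I = 0.13·(1−0.13)^11 = 0.13·0.216128 = 0.0280967
  f_II = 0.33·(1−0.33)^11 = 0.33·0.012213 = 0.00403029
  f_III = 0.45·(1−0.45)^11 = 0.45·0.00139312 = 0.000626906
  f_IV = 0.59·(1−0.59)^11 = 0.59·5.50329e-05 = 3.24694e-05
Prior × likelihood for each component:
  π_I·f_I = 0.29 × 0.0280967 = 0.00814804
  π_II·f_II = 0.26 × 0.00403029 = 0.00104788
  π_III·f_III = 0.21 × 0.000626906 = 0.00013165
  π_IV·f_IV = 0.24 × 3.24694e-05 = 7.79266e-06
Sum: 0.00814804 + 0.00104788 + 0.00013165 + 7.79266e-06 = 0.00933536
P(Urn II | data) ≈ 0.112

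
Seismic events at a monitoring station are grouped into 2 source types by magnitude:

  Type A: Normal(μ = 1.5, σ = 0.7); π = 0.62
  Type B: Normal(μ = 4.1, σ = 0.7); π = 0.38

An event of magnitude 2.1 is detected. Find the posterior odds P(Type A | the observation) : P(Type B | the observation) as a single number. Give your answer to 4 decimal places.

The posterior odds equal the prior odds times the likelihood ratio: (π_i/π_j)·(f_i(x)/f_j(x)).
Normal densities:
  f_A = (1/(0.7·√(2π)))·exp(−(2.1−1.5)²/(2·0.7²)) = 0.569918·exp(-0.36735) = 0.394707
  f_B = (1/(0.7·√(2π)))·exp(−(2.1−4.1)²/(2·0.7²)) = 0.569918·exp(-4.08163) = 0.00962014
Posterior odds = (π_A·f_A) / (π_B·f_B) = (0.62·0.394707) / (0.38·0.00962014) = 0.244719 / 0.00365565 ≈ 66.9425

66.9425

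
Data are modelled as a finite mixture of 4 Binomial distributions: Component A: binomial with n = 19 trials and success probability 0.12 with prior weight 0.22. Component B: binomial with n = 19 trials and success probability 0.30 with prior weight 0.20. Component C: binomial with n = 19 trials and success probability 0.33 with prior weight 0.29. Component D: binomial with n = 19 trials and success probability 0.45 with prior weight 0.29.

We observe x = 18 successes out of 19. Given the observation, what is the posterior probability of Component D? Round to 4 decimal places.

P(component k | x) = π_k·f_k(x) / marginal(x), where marginal(x) = Σ_j π_j·f_j(x).
Evaluate each component's likelihood at the observed value:
  f_A = C(19,18)·0.12^18·0.88^1 = 19·2.66233e-17·0.88 = 4.45142e-16
  f_B = C(19,18)·0.30^18·0.70^1 = 19·3.8742e-10·0.7 = 5.15269e-09
  f_C = C(19,18)·0.33^18·0.67^1 = 19·2.15403e-09·0.67 = 2.74207e-08
  f_D = C(19,18)·0.45^18·0.55^1 = 19·5.72566e-07·0.55 = 5.98331e-06
Weight by the priors:
  π_A·f_A = 0.22 × 4.45142e-16 = 9.79313e-17
  π_B·f_B = 0.20 × 5.15269e-09 = 1.03054e-09
  π_C·f_C = 0.29 × 2.74207e-08 = 7.95202e-09
  π_D·f_D = 0.29 × 5.98331e-06 = 1.73516e-06
Normaliser: 9.79313e-17 + 1.03054e-09 + 7.95202e-09 + 1.73516e-06 = 1.74414e-06
So the posterior for Component D is 1.73516e-06 / 1.74414e-06 ≈ 0.9948.

0.9948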